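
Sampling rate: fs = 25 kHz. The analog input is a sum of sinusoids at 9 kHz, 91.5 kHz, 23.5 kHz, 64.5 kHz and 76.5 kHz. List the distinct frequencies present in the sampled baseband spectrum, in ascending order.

fs/2 = 12.5 kHz.
9 kHz ≤ fs/2 = 12.5 kHz, passes unchanged.
91.5 kHz mod fs = 16.5 kHz.
16.5 kHz > fs/2 = 12.5 kHz, folds to fs − 16.5 kHz = 8.5 kHz.
23.5 kHz > fs/2 = 12.5 kHz, folds to fs − 23.5 kHz = 1.5 kHz.
64.5 kHz mod fs = 14.5 kHz.
14.5 kHz > fs/2 = 12.5 kHz, folds to fs − 14.5 kHz = 10.5 kHz.
76.5 kHz mod fs = 1.5 kHz.
1.5 kHz ≤ fs/2 = 12.5 kHz, appears at 1.5 kHz.
Distinct values: {1.5 kHz, 8.5 kHz, 9 kHz, 10.5 kHz}.

1.5 kHz, 8.5 kHz, 9 kHz, 10.5 kHz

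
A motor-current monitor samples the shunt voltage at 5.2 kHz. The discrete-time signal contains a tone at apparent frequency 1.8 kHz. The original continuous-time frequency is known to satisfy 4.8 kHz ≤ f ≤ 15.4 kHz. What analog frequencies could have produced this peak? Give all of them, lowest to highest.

Frequencies that alias to 1.8 kHz are k·fs ± 1.8 kHz for integer k ≥ 0.
k=0: 1.8 kHz.
k=1: 3.4 kHz, 7 kHz.
k=2: 8.6 kHz, 12.2 kHz.
k=3: 13.8 kHz, 17.4 kHz.
k=4: 19 kHz, 22.6 kHz.
Within [4.8 kHz, 15.4 kHz]: 7 kHz, 8.6 kHz, 12.2 kHz, 13.8 kHz.

7 kHz, 8.6 kHz, 12.2 kHz, 13.8 kHz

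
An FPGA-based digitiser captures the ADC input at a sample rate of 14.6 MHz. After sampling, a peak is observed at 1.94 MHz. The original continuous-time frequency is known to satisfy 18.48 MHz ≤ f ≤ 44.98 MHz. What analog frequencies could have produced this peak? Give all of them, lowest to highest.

27.26 MHz, 31.14 MHz, 41.86 MHz

Frequencies that alias to 1.94 MHz are k·fs ± 1.94 MHz for integer k ≥ 0.
k=0: 1.94 MHz.
k=1: 12.66 MHz, 16.54 MHz.
k=2: 27.26 MHz, 31.14 MHz.
k=3: 41.86 MHz, 45.74 MHz.
k=4: 56.46 MHz, 60.34 MHz.
Within [18.48 MHz, 44.98 MHz]: 27.26 MHz, 31.14 MHz, 41.86 MHz.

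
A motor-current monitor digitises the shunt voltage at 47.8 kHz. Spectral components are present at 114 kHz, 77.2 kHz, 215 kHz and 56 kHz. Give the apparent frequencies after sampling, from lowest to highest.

fs/2 = 23.9 kHz.
114 kHz mod fs = 18.4 kHz.
18.4 kHz ≤ fs/2 = 23.9 kHz, appears at 18.4 kHz.
77.2 kHz mod fs = 29.4 kHz.
29.4 kHz > fs/2 = 23.9 kHz, folds to fs − 29.4 kHz = 18.4 kHz.
215 kHz mod fs = 23.8 kHz.
23.8 kHz ≤ fs/2 = 23.9 kHz, appears at 23.8 kHz.
56 kHz mod fs = 8.2 kHz.
8.2 kHz ≤ fs/2 = 23.9 kHz, appears at 8.2 kHz.
Distinct values: {8.2 kHz, 18.4 kHz, 23.8 kHz}.

8.2 kHz, 18.4 kHz, 23.8 kHz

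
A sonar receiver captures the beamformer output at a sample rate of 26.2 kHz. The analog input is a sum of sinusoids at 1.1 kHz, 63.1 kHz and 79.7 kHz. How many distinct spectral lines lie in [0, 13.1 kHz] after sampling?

2

fs/2 = 13.1 kHz.
1.1 kHz ≤ fs/2 = 13.1 kHz, passes unchanged.
63.1 kHz mod fs = 10.7 kHz.
10.7 kHz ≤ fs/2 = 13.1 kHz, appears at 10.7 kHz.
79.7 kHz mod fs = 1.1 kHz.
1.1 kHz ≤ fs/2 = 13.1 kHz, appears at 1.1 kHz.
Distinct values: {1.1 kHz, 10.7 kHz} → 2.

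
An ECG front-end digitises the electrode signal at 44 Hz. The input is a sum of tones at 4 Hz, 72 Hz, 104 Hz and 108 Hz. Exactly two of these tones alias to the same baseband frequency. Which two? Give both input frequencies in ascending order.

fs/2 = 22 Hz.
4 Hz ≤ fs/2 = 22 Hz, passes unchanged.
72 Hz mod fs = 28 Hz.
28 Hz > fs/2 = 22 Hz, folds to fs − 28 Hz = 16 Hz.
104 Hz mod fs = 16 Hz.
16 Hz ≤ fs/2 = 22 Hz, appears at 16 Hz.
108 Hz mod fs = 20 Hz.
20 Hz ≤ fs/2 = 22 Hz, appears at 20 Hz.
72 Hz and 104 Hz both map to 16 Hz.

72 Hz, 104 Hz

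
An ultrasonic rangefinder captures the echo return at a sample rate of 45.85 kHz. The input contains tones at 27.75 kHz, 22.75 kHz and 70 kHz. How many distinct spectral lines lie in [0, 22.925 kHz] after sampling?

fs/2 = 22.925 kHz.
27.75 kHz > fs/2 = 22.925 kHz, folds to fs − 27.75 kHz = 18.1 kHz.
22.75 kHz ≤ fs/2 = 22.925 kHz, passes unchanged.
70 kHz mod fs = 24.15 kHz.
24.15 kHz > fs/2 = 22.925 kHz, folds to fs − 24.15 kHz = 21.7 kHz.
Distinct values: {18.1 kHz, 21.7 kHz, 22.75 kHz} → 3.

3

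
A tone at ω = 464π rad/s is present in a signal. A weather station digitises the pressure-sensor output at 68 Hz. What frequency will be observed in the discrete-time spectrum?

ω = 464π rad/s → f = ω/(2π) = 232 Hz.
232 Hz mod fs = 28 Hz.
28 Hz ≤ fs/2 = 34 Hz, appears at 28 Hz.

28 Hz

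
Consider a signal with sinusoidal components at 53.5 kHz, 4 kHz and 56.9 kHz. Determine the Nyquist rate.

113.8 kHz

Highest-frequency component: 56.9 kHz.
Nyquist rate = 2 × 56.9 kHz = 113.8 kHz.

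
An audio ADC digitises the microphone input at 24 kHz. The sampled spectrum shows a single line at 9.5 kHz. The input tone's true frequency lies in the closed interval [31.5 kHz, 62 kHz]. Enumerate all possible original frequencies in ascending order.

Frequencies that alias to 9.5 kHz are k·fs ± 9.5 kHz for integer k ≥ 0.
k=0: 9.5 kHz.
k=1: 14.5 kHz, 33.5 kHz.
k=2: 38.5 kHz, 57.5 kHz.
k=3: 62.5 kHz, 81.5 kHz.
Within [31.5 kHz, 62 kHz]: 33.5 kHz, 38.5 kHz, 57.5 kHz.

33.5 kHz, 38.5 kHz, 57.5 kHz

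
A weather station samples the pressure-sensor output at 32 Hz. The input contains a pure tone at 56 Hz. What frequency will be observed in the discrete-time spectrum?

56 Hz mod fs = 24 Hz.
24 Hz > fs/2 = 16 Hz, folds to fs − 24 Hz = 8 Hz.

8 Hz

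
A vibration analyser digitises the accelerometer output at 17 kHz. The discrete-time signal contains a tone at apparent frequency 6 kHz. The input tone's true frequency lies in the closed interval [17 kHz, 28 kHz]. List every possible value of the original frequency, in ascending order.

Frequencies that alias to 6 kHz are k·fs ± 6 kHz for integer k ≥ 0.
k=0: 6 kHz.
k=1: 11 kHz, 23 kHz.
k=2: 28 kHz, 40 kHz.
k=3: 45 kHz, 57 kHz.
Within [17 kHz, 28 kHz]: 23 kHz, 28 kHz.

23 kHz, 28 kHz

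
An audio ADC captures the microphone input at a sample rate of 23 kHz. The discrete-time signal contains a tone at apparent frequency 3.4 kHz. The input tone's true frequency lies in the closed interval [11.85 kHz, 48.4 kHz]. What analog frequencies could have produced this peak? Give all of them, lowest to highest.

Frequencies that alias to 3.4 kHz are k·fs ± 3.4 kHz for integer k ≥ 0.
k=0: 3.4 kHz.
k=1: 19.6 kHz, 26.4 kHz.
k=2: 42.6 kHz, 49.4 kHz.
k=3: 65.6 kHz, 72.4 kHz.
Within [11.85 kHz, 48.4 kHz]: 19.6 kHz, 26.4 kHz, 42.6 kHz.

19.6 kHz, 26.4 kHz, 42.6 kHz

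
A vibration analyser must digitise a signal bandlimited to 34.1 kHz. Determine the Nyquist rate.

68.2 kHz

Nyquist rate = 2 × 34.1 kHz = 68.2 kHz.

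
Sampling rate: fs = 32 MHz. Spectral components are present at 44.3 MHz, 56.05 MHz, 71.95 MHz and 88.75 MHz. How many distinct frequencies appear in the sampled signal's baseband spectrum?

fs/2 = 16 MHz.
44.3 MHz mod fs = 12.3 MHz.
12.3 MHz ≤ fs/2 = 16 MHz, appears at 12.3 MHz.
56.05 MHz mod fs = 24.05 MHz.
24.05 MHz > fs/2 = 16 MHz, folds to fs − 24.05 MHz = 7.95 MHz.
71.95 MHz mod fs = 7.95 MHz.
7.95 MHz ≤ fs/2 = 16 MHz, appears at 7.95 MHz.
88.75 MHz mod fs = 24.75 MHz.
24.75 MHz > fs/2 = 16 MHz, folds to fs − 24.75 MHz = 7.25 MHz.
Distinct values: {7.25 MHz, 7.95 MHz, 12.3 MHz} → 3.

3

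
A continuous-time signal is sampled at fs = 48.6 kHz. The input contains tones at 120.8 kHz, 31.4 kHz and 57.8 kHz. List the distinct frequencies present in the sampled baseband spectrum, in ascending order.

9.2 kHz, 17.2 kHz, 23.6 kHz

fs/2 = 24.3 kHz.
120.8 kHz mod fs = 23.6 kHz.
23.6 kHz ≤ fs/2 = 24.3 kHz, appears at 23.6 kHz.
31.4 kHz > fs/2 = 24.3 kHz, folds to fs − 31.4 kHz = 17.2 kHz.
57.8 kHz mod fs = 9.2 kHz.
9.2 kHz ≤ fs/2 = 24.3 kHz, appears at 9.2 kHz.
Distinct values: {9.2 kHz, 17.2 kHz, 23.6 kHz}.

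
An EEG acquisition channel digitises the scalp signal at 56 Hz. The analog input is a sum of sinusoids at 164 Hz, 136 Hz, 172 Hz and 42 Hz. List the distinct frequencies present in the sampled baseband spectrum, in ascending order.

4 Hz, 14 Hz, 24 Hz

fs/2 = 28 Hz.
164 Hz mod fs = 52 Hz.
52 Hz > fs/2 = 28 Hz, folds to fs − 52 Hz = 4 Hz.
136 Hz mod fs = 24 Hz.
24 Hz ≤ fs/2 = 28 Hz, appears at 24 Hz.
172 Hz mod fs = 4 Hz.
4 Hz ≤ fs/2 = 28 Hz, appears at 4 Hz.
42 Hz > fs/2 = 28 Hz, folds to fs − 42 Hz = 14 Hz.
Distinct values: {4 Hz, 14 Hz, 24 Hz}.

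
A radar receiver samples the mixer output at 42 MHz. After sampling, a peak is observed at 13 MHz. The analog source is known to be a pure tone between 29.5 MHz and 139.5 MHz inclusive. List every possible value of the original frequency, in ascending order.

Frequencies that alias to 13 MHz are k·fs ± 13 MHz for integer k ≥ 0.
k=0: 13 MHz.
k=1: 29 MHz, 55 MHz.
k=2: 71 MHz, 97 MHz.
k=3: 113 MHz, 139 MHz.
k=4: 155 MHz, 181 MHz.
Within [29.5 MHz, 139.5 MHz]: 55 MHz, 71 MHz, 97 MHz, 113 MHz, 139 MHz.

55 MHz, 71 MHz, 97 MHz, 113 MHz, 139 MHz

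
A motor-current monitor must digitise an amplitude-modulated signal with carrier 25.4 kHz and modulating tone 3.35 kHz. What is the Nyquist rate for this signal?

AM sidebands sit at fc ± fm = 22.05 kHz and 28.75 kHz.
Highest-frequency component: 28.75 kHz.
Nyquist rate = 2 × 28.75 kHz = 57.5 kHz.

57.5 kHz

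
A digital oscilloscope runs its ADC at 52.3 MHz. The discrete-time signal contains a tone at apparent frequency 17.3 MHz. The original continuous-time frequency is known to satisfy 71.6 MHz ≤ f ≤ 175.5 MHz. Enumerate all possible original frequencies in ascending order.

Frequencies that alias to 17.3 MHz are k·fs ± 17.3 MHz for integer k ≥ 0.
k=0: 17.3 MHz.
k=1: 35 MHz, 69.6 MHz.
k=2: 87.3 MHz, 121.9 MHz.
k=3: 139.6 MHz, 174.2 MHz.
k=4: 191.9 MHz, 226.5 MHz.
Within [71.6 MHz, 175.5 MHz]: 87.3 MHz, 121.9 MHz, 139.6 MHz, 174.2 MHz.

87.3 MHz, 121.9 MHz, 139.6 MHz, 174.2 MHz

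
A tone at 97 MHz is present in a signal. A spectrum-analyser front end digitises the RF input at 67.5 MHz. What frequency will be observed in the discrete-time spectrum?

97 MHz mod fs = 29.5 MHz.
29.5 MHz ≤ fs/2 = 33.75 MHz, appears at 29.5 MHz.

29.5 MHz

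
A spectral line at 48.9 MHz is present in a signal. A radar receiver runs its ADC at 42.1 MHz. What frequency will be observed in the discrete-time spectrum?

48.9 MHz mod fs = 6.8 MHz.
6.8 MHz ≤ fs/2 = 21.05 MHz, appears at 6.8 MHz.

6.8 MHz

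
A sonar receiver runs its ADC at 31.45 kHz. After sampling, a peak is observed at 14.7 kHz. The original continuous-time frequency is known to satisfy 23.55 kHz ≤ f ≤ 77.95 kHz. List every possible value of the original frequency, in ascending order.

46.15 kHz, 48.2 kHz, 77.6 kHz

Frequencies that alias to 14.7 kHz are k·fs ± 14.7 kHz for integer k ≥ 0.
k=0: 14.7 kHz.
k=1: 16.75 kHz, 46.15 kHz.
k=2: 48.2 kHz, 77.6 kHz.
k=3: 79.65 kHz, 109.05 kHz.
Within [23.55 kHz, 77.95 kHz]: 46.15 kHz, 48.2 kHz, 77.6 kHz.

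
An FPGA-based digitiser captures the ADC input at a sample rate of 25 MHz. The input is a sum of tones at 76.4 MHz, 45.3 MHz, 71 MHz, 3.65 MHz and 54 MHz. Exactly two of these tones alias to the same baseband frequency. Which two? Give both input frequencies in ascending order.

fs/2 = 12.5 MHz.
76.4 MHz mod fs = 1.4 MHz.
1.4 MHz ≤ fs/2 = 12.5 MHz, appears at 1.4 MHz.
45.3 MHz mod fs = 20.3 MHz.
20.3 MHz > fs/2 = 12.5 MHz, folds to fs − 20.3 MHz = 4.7 MHz.
71 MHz mod fs = 21 MHz.
21 MHz > fs/2 = 12.5 MHz, folds to fs − 21 MHz = 4 MHz.
3.65 MHz ≤ fs/2 = 12.5 MHz, passes unchanged.
54 MHz mod fs = 4 MHz.
4 MHz ≤ fs/2 = 12.5 MHz, appears at 4 MHz.
54 MHz and 71 MHz both map to 4 MHz.

54 MHz, 71 MHz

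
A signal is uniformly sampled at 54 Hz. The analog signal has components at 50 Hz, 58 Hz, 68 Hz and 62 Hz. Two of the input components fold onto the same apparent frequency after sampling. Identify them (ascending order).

fs/2 = 27 Hz.
50 Hz > fs/2 = 27 Hz, folds to fs − 50 Hz = 4 Hz.
58 Hz mod fs = 4 Hz.
4 Hz ≤ fs/2 = 27 Hz, appears at 4 Hz.
68 Hz mod fs = 14 Hz.
14 Hz ≤ fs/2 = 27 Hz, appears at 14 Hz.
62 Hz mod fs = 8 Hz.
8 Hz ≤ fs/2 = 27 Hz, appears at 8 Hz.
50 Hz and 58 Hz both map to 4 Hz.

50 Hz, 58 Hz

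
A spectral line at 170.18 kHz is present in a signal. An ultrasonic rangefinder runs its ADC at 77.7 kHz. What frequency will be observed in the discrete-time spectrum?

14.78 kHz

170.18 kHz mod fs = 14.78 kHz.
14.78 kHz ≤ fs/2 = 38.85 kHz, appears at 14.78 kHz.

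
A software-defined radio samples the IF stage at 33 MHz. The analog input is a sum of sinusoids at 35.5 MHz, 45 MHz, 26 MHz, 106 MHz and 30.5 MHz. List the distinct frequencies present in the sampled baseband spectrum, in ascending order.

2.5 MHz, 7 MHz, 12 MHz

fs/2 = 16.5 MHz.
35.5 MHz mod fs = 2.5 MHz.
2.5 MHz ≤ fs/2 = 16.5 MHz, appears at 2.5 MHz.
45 MHz mod fs = 12 MHz.
12 MHz ≤ fs/2 = 16.5 MHz, appears at 12 MHz.
26 MHz > fs/2 = 16.5 MHz, folds to fs − 26 MHz = 7 MHz.
106 MHz mod fs = 7 MHz.
7 MHz ≤ fs/2 = 16.5 MHz, appears at 7 MHz.
30.5 MHz > fs/2 = 16.5 MHz, folds to fs − 30.5 MHz = 2.5 MHz.
Distinct values: {2.5 MHz, 7 MHz, 12 MHz}.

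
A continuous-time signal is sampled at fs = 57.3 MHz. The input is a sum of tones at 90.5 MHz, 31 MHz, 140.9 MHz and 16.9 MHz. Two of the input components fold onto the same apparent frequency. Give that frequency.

fs/2 = 28.65 MHz.
90.5 MHz mod fs = 33.2 MHz.
33.2 MHz > fs/2 = 28.65 MHz, folds to fs − 33.2 MHz = 24.1 MHz.
31 MHz > fs/2 = 28.65 MHz, folds to fs − 31 MHz = 26.3 MHz.
140.9 MHz mod fs = 26.3 MHz.
26.3 MHz ≤ fs/2 = 28.65 MHz, appears at 26.3 MHz.
16.9 MHz ≤ fs/2 = 28.65 MHz, passes unchanged.
31 MHz and 140.9 MHz both map to 26.3 MHz.

26.3 MHz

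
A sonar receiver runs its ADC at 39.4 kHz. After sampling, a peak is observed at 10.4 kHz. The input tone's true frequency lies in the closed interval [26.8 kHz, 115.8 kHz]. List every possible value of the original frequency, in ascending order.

Frequencies that alias to 10.4 kHz are k·fs ± 10.4 kHz for integer k ≥ 0.
k=0: 10.4 kHz.
k=1: 29 kHz, 49.8 kHz.
k=2: 68.4 kHz, 89.2 kHz.
k=3: 107.8 kHz, 128.6 kHz.
k=4: 147.2 kHz, 168 kHz.
Within [26.8 kHz, 115.8 kHz]: 29 kHz, 49.8 kHz, 68.4 kHz, 89.2 kHz, 107.8 kHz.

29 kHz, 49.8 kHz, 68.4 kHz, 89.2 kHz, 107.8 kHz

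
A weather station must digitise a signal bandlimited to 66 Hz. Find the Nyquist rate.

Nyquist rate = 2 × 66 Hz = 132 Hz.

132 Hz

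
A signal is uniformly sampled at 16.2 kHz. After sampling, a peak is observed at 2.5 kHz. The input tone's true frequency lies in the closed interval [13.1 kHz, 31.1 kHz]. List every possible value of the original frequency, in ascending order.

Frequencies that alias to 2.5 kHz are k·fs ± 2.5 kHz for integer k ≥ 0.
k=0: 2.5 kHz.
k=1: 13.7 kHz, 18.7 kHz.
k=2: 29.9 kHz, 34.9 kHz.
k=3: 46.1 kHz, 51.1 kHz.
Within [13.1 kHz, 31.1 kHz]: 13.7 kHz, 18.7 kHz, 29.9 kHz.

13.7 kHz, 18.7 kHz, 29.9 kHz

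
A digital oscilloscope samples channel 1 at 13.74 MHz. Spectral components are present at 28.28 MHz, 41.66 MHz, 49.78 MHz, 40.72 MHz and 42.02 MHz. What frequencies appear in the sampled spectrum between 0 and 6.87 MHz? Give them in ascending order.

fs/2 = 6.87 MHz.
28.28 MHz mod fs = 0.8 MHz.
0.8 MHz ≤ fs/2 = 6.87 MHz, appears at 0.8 MHz.
41.66 MHz mod fs = 0.44 MHz.
0.44 MHz ≤ fs/2 = 6.87 MHz, appears at 0.44 MHz.
49.78 MHz mod fs = 8.56 MHz.
8.56 MHz > fs/2 = 6.87 MHz, folds to fs − 8.56 MHz = 5.18 MHz.
40.72 MHz mod fs = 13.24 MHz.
13.24 MHz > fs/2 = 6.87 MHz, folds to fs − 13.24 MHz = 0.5 MHz.
42.02 MHz mod fs = 0.8 MHz.
0.8 MHz ≤ fs/2 = 6.87 MHz, appears at 0.8 MHz.
Distinct values: {0.44 MHz, 0.5 MHz, 0.8 MHz, 5.18 MHz}.

0.44 MHz, 0.5 MHz, 0.8 MHz, 5.18 MHz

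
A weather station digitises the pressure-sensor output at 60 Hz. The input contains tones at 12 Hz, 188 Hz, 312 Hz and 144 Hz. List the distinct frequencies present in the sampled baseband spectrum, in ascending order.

fs/2 = 30 Hz.
12 Hz ≤ fs/2 = 30 Hz, passes unchanged.
188 Hz mod fs = 8 Hz.
8 Hz ≤ fs/2 = 30 Hz, appears at 8 Hz.
312 Hz mod fs = 12 Hz.
12 Hz ≤ fs/2 = 30 Hz, appears at 12 Hz.
144 Hz mod fs = 24 Hz.
24 Hz ≤ fs/2 = 30 Hz, appears at 24 Hz.
Distinct values: {8 Hz, 12 Hz, 24 Hz}.

8 Hz, 12 Hz, 24 Hz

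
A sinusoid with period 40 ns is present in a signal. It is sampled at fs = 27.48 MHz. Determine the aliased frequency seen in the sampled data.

T = 40 ns → f = 1/T = 25 MHz.
25 MHz > fs/2 = 13.74 MHz, folds to fs − 25 MHz = 2.48 MHz.

2.48 MHz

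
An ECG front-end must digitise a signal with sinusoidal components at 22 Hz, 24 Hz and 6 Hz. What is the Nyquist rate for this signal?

Highest-frequency component: 24 Hz.
Nyquist rate = 2 × 24 Hz = 48 Hz.

48 Hz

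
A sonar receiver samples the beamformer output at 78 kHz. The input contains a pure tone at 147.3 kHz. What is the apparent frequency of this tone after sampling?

8.7 kHz

147.3 kHz mod fs = 69.3 kHz.
69.3 kHz > fs/2 = 39 kHz, folds to fs − 69.3 kHz = 8.7 kHz.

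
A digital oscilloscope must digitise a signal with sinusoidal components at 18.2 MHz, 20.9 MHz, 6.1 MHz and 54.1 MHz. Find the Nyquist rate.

108.2 MHz

Highest-frequency component: 54.1 MHz.
Nyquist rate = 2 × 54.1 MHz = 108.2 MHz.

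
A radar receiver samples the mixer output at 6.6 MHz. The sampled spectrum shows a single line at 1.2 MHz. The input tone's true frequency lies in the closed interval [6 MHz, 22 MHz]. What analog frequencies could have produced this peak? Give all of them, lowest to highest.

7.8 MHz, 12 MHz, 14.4 MHz, 18.6 MHz, 21 MHz

Frequencies that alias to 1.2 MHz are k·fs ± 1.2 MHz for integer k ≥ 0.
k=0: 1.2 MHz.
k=1: 5.4 MHz, 7.8 MHz.
k=2: 12 MHz, 14.4 MHz.
k=3: 18.6 MHz, 21 MHz.
k=4: 25.2 MHz, 27.6 MHz.
Within [6 MHz, 22 MHz]: 7.8 MHz, 12 MHz, 14.4 MHz, 18.6 MHz, 21 MHz.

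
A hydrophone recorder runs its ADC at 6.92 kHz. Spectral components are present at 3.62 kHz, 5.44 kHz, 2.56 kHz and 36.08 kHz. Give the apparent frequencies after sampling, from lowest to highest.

fs/2 = 3.46 kHz.
3.62 kHz > fs/2 = 3.46 kHz, folds to fs − 3.62 kHz = 3.3 kHz.
5.44 kHz > fs/2 = 3.46 kHz, folds to fs − 5.44 kHz = 1.48 kHz.
2.56 kHz ≤ fs/2 = 3.46 kHz, passes unchanged.
36.08 kHz mod fs = 1.48 kHz.
1.48 kHz ≤ fs/2 = 3.46 kHz, appears at 1.48 kHz.
Distinct values: {1.48 kHz, 2.56 kHz, 3.3 kHz}.

1.48 kHz, 2.56 kHz, 3.3 kHz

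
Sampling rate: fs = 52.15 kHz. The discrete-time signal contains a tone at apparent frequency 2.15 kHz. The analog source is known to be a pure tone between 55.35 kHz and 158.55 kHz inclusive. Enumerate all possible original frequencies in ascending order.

102.15 kHz, 106.45 kHz, 154.3 kHz

Frequencies that alias to 2.15 kHz are k·fs ± 2.15 kHz for integer k ≥ 0.
k=0: 2.15 kHz.
k=1: 50 kHz, 54.3 kHz.
k=2: 102.15 kHz, 106.45 kHz.
k=3: 154.3 kHz, 158.6 kHz.
k=4: 206.45 kHz, 210.75 kHz.
Within [55.35 kHz, 158.55 kHz]: 102.15 kHz, 106.45 kHz, 154.3 kHz.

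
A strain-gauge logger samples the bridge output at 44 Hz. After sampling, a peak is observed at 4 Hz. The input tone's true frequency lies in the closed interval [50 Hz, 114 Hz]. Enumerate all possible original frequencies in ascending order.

84 Hz, 92 Hz

Frequencies that alias to 4 Hz are k·fs ± 4 Hz for integer k ≥ 0.
k=0: 4 Hz.
k=1: 40 Hz, 48 Hz.
k=2: 84 Hz, 92 Hz.
k=3: 128 Hz, 136 Hz.
Within [50 Hz, 114 Hz]: 84 Hz, 92 Hz.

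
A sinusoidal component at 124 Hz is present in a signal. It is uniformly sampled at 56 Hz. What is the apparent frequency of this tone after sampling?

12 Hz

124 Hz mod fs = 12 Hz.
12 Hz ≤ fs/2 = 28 Hz, appears at 12 Hz.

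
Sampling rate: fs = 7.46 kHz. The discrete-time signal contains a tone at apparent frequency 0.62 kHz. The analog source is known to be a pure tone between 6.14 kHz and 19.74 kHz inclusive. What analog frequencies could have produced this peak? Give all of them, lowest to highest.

Frequencies that alias to 0.62 kHz are k·fs ± 0.62 kHz for integer k ≥ 0.
k=0: 0.62 kHz.
k=1: 6.84 kHz, 8.08 kHz.
k=2: 14.3 kHz, 15.54 kHz.
k=3: 21.76 kHz, 23 kHz.
Within [6.14 kHz, 19.74 kHz]: 6.84 kHz, 8.08 kHz, 14.3 kHz, 15.54 kHz.

6.84 kHz, 8.08 kHz, 14.3 kHz, 15.54 kHz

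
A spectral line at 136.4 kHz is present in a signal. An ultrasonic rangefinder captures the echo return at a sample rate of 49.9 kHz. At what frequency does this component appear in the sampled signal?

136.4 kHz mod fs = 36.6 kHz.
36.6 kHz > fs/2 = 24.95 kHz, folds to fs − 36.6 kHz = 13.3 kHz.

13.3 kHz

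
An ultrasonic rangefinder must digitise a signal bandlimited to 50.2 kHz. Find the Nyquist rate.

100.4 kHz

Nyquist rate = 2 × 50.2 kHz = 100.4 kHz.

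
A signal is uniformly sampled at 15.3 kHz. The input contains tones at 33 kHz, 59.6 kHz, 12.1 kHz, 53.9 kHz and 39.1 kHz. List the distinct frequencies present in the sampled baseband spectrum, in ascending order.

fs/2 = 7.65 kHz.
33 kHz mod fs = 2.4 kHz.
2.4 kHz ≤ fs/2 = 7.65 kHz, appears at 2.4 kHz.
59.6 kHz mod fs = 13.7 kHz.
13.7 kHz > fs/2 = 7.65 kHz, folds to fs − 13.7 kHz = 1.6 kHz.
12.1 kHz > fs/2 = 7.65 kHz, folds to fs − 12.1 kHz = 3.2 kHz.
53.9 kHz mod fs = 8 kHz.
8 kHz > fs/2 = 7.65 kHz, folds to fs − 8 kHz = 7.3 kHz.
39.1 kHz mod fs = 8.5 kHz.
8.5 kHz > fs/2 = 7.65 kHz, folds to fs − 8.5 kHz = 6.8 kHz.
Distinct values: {1.6 kHz, 2.4 kHz, 3.2 kHz, 6.8 kHz, 7.3 kHz}.

1.6 kHz, 2.4 kHz, 3.2 kHz, 6.8 kHz, 7.3 kHz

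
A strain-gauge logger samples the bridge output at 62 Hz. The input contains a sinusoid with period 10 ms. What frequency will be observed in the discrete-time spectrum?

24 Hz

T = 10 ms → f = 1/T = 100 Hz.
100 Hz mod fs = 38 Hz.
38 Hz > fs/2 = 31 Hz, folds to fs − 38 Hz = 24 Hz.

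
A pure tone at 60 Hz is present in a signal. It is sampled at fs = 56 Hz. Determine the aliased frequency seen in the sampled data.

4 Hz

60 Hz mod fs = 4 Hz.
4 Hz ≤ fs/2 = 28 Hz, appears at 4 Hz.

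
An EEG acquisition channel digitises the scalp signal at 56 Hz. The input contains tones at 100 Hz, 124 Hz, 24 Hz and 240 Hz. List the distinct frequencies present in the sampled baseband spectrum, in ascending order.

fs/2 = 28 Hz.
100 Hz mod fs = 44 Hz.
44 Hz > fs/2 = 28 Hz, folds to fs − 44 Hz = 12 Hz.
124 Hz mod fs = 12 Hz.
12 Hz ≤ fs/2 = 28 Hz, appears at 12 Hz.
24 Hz ≤ fs/2 = 28 Hz, passes unchanged.
240 Hz mod fs = 16 Hz.
16 Hz ≤ fs/2 = 28 Hz, appears at 16 Hz.
Distinct values: {12 Hz, 16 Hz, 24 Hz}.

12 Hz, 16 Hz, 24 Hz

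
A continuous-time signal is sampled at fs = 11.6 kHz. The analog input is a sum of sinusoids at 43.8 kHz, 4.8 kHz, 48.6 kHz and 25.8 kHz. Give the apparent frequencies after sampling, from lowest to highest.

2.2 kHz, 2.6 kHz, 4.8 kHz

fs/2 = 5.8 kHz.
43.8 kHz mod fs = 9 kHz.
9 kHz > fs/2 = 5.8 kHz, folds to fs − 9 kHz = 2.6 kHz.
4.8 kHz ≤ fs/2 = 5.8 kHz, passes unchanged.
48.6 kHz mod fs = 2.2 kHz.
2.2 kHz ≤ fs/2 = 5.8 kHz, appears at 2.2 kHz.
25.8 kHz mod fs = 2.6 kHz.
2.6 kHz ≤ fs/2 = 5.8 kHz, appears at 2.6 kHz.
Distinct values: {2.2 kHz, 2.6 kHz, 4.8 kHz}.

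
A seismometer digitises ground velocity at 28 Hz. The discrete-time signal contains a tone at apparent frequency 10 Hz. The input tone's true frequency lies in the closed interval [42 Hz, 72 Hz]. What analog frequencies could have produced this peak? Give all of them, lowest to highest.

46 Hz, 66 Hz

Frequencies that alias to 10 Hz are k·fs ± 10 Hz for integer k ≥ 0.
k=0: 10 Hz.
k=1: 18 Hz, 38 Hz.
k=2: 46 Hz, 66 Hz.
k=3: 74 Hz, 94 Hz.
Within [42 Hz, 72 Hz]: 46 Hz, 66 Hz.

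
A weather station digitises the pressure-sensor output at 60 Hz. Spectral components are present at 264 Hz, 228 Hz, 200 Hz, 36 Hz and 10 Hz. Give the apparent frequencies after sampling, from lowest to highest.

fs/2 = 30 Hz.
264 Hz mod fs = 24 Hz.
24 Hz ≤ fs/2 = 30 Hz, appears at 24 Hz.
228 Hz mod fs = 48 Hz.
48 Hz > fs/2 = 30 Hz, folds to fs − 48 Hz = 12 Hz.
200 Hz mod fs = 20 Hz.
20 Hz ≤ fs/2 = 30 Hz, appears at 20 Hz.
36 Hz > fs/2 = 30 Hz, folds to fs − 36 Hz = 24 Hz.
10 Hz ≤ fs/2 = 30 Hz, passes unchanged.
Distinct values: {10 Hz, 12 Hz, 20 Hz, 24 Hz}.

10 Hz, 12 Hz, 20 Hz, 24 Hz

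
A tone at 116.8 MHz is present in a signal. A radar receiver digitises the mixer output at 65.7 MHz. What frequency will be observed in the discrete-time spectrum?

14.6 MHz

116.8 MHz mod fs = 51.1 MHz.
51.1 MHz > fs/2 = 32.85 MHz, folds to fs − 51.1 MHz = 14.6 MHz.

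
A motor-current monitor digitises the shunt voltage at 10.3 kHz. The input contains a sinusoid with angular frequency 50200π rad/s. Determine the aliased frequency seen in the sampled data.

ω = 50200π rad/s → f = ω/(2π) = 25100 Hz = 25.1 kHz.
25.1 kHz mod fs = 4.5 kHz.
4.5 kHz ≤ fs/2 = 5.15 kHz, appears at 4.5 kHz.

4.5 kHz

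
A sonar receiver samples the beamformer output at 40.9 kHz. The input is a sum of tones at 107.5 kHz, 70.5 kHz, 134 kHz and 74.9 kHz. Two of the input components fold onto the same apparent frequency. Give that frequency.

11.3 kHz

fs/2 = 20.45 kHz.
107.5 kHz mod fs = 25.7 kHz.
25.7 kHz > fs/2 = 20.45 kHz, folds to fs − 25.7 kHz = 15.2 kHz.
70.5 kHz mod fs = 29.6 kHz.
29.6 kHz > fs/2 = 20.45 kHz, folds to fs − 29.6 kHz = 11.3 kHz.
134 kHz mod fs = 11.3 kHz.
11.3 kHz ≤ fs/2 = 20.45 kHz, appears at 11.3 kHz.
74.9 kHz mod fs = 34 kHz.
34 kHz > fs/2 = 20.45 kHz, folds to fs − 34 kHz = 6.9 kHz.
70.5 kHz and 134 kHz both map to 11.3 kHz.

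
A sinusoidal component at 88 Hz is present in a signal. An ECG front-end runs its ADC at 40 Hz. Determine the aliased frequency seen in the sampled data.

8 Hz

88 Hz mod fs = 8 Hz.
8 Hz ≤ fs/2 = 20 Hz, appears at 8 Hz.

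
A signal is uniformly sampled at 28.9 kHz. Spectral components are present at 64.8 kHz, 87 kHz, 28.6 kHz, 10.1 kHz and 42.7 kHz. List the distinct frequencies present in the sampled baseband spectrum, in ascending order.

0.3 kHz, 7 kHz, 10.1 kHz, 13.8 kHz

fs/2 = 14.45 kHz.
64.8 kHz mod fs = 7 kHz.
7 kHz ≤ fs/2 = 14.45 kHz, appears at 7 kHz.
87 kHz mod fs = 0.3 kHz.
0.3 kHz ≤ fs/2 = 14.45 kHz, appears at 0.3 kHz.
28.6 kHz > fs/2 = 14.45 kHz, folds to fs − 28.6 kHz = 0.3 kHz.
10.1 kHz ≤ fs/2 = 14.45 kHz, passes unchanged.
42.7 kHz mod fs = 13.8 kHz.
13.8 kHz ≤ fs/2 = 14.45 kHz, appears at 13.8 kHz.
Distinct values: {0.3 kHz, 7 kHz, 10.1 kHz, 13.8 kHz}.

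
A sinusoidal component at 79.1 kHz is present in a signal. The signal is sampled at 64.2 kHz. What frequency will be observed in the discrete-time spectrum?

79.1 kHz mod fs = 14.9 kHz.
14.9 kHz ≤ fs/2 = 32.1 kHz, appears at 14.9 kHz.

14.9 kHz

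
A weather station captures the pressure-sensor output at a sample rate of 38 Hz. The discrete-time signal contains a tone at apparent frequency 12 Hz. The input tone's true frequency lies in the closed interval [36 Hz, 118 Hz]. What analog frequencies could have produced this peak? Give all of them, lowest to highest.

Frequencies that alias to 12 Hz are k·fs ± 12 Hz for integer k ≥ 0.
k=0: 12 Hz.
k=1: 26 Hz, 50 Hz.
k=2: 64 Hz, 88 Hz.
k=3: 102 Hz, 126 Hz.
k=4: 140 Hz, 164 Hz.
Within [36 Hz, 118 Hz]: 50 Hz, 64 Hz, 88 Hz, 102 Hz.

50 Hz, 64 Hz, 88 Hz, 102 Hz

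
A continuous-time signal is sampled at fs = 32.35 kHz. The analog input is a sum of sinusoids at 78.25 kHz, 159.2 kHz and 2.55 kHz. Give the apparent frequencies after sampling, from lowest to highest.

fs/2 = 16.175 kHz.
78.25 kHz mod fs = 13.55 kHz.
13.55 kHz ≤ fs/2 = 16.175 kHz, appears at 13.55 kHz.
159.2 kHz mod fs = 29.8 kHz.
29.8 kHz > fs/2 = 16.175 kHz, folds to fs − 29.8 kHz = 2.55 kHz.
2.55 kHz ≤ fs/2 = 16.175 kHz, passes unchanged.
Distinct values: {2.55 kHz, 13.55 kHz}.

2.55 kHz, 13.55 kHz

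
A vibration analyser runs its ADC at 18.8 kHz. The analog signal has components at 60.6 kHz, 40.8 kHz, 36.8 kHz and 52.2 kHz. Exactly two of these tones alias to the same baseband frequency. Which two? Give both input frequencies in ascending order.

52.2 kHz, 60.6 kHz

fs/2 = 9.4 kHz.
60.6 kHz mod fs = 4.2 kHz.
4.2 kHz ≤ fs/2 = 9.4 kHz, appears at 4.2 kHz.
40.8 kHz mod fs = 3.2 kHz.
3.2 kHz ≤ fs/2 = 9.4 kHz, appears at 3.2 kHz.
36.8 kHz mod fs = 18 kHz.
18 kHz > fs/2 = 9.4 kHz, folds to fs − 18 kHz = 0.8 kHz.
52.2 kHz mod fs = 14.6 kHz.
14.6 kHz > fs/2 = 9.4 kHz, folds to fs − 14.6 kHz = 4.2 kHz.
52.2 kHz and 60.6 kHz both map to 4.2 kHz.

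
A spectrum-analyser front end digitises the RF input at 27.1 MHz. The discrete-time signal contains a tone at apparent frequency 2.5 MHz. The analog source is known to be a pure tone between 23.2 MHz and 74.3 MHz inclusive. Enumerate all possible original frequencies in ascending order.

Frequencies that alias to 2.5 MHz are k·fs ± 2.5 MHz for integer k ≥ 0.
k=0: 2.5 MHz.
k=1: 24.6 MHz, 29.6 MHz.
k=2: 51.7 MHz, 56.7 MHz.
k=3: 78.8 MHz, 83.8 MHz.
Within [23.2 MHz, 74.3 MHz]: 24.6 MHz, 29.6 MHz, 51.7 MHz, 56.7 MHz.

24.6 MHz, 29.6 MHz, 51.7 MHz, 56.7 MHz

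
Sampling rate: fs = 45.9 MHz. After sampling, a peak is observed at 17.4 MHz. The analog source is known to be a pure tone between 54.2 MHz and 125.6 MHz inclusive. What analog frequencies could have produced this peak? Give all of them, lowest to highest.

Frequencies that alias to 17.4 MHz are k·fs ± 17.4 MHz for integer k ≥ 0.
k=0: 17.4 MHz.
k=1: 28.5 MHz, 63.3 MHz.
k=2: 74.4 MHz, 109.2 MHz.
k=3: 120.3 MHz, 155.1 MHz.
k=4: 166.2 MHz, 201 MHz.
Within [54.2 MHz, 125.6 MHz]: 63.3 MHz, 74.4 MHz, 109.2 MHz, 120.3 MHz.

63.3 MHz, 74.4 MHz, 109.2 MHz, 120.3 MHz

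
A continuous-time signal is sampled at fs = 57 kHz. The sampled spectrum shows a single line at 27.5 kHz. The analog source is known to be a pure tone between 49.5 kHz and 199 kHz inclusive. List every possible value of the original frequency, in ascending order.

84.5 kHz, 86.5 kHz, 141.5 kHz, 143.5 kHz, 198.5 kHz

Frequencies that alias to 27.5 kHz are k·fs ± 27.5 kHz for integer k ≥ 0.
k=0: 27.5 kHz.
k=1: 29.5 kHz, 84.5 kHz.
k=2: 86.5 kHz, 141.5 kHz.
k=3: 143.5 kHz, 198.5 kHz.
k=4: 200.5 kHz, 255.5 kHz.
Within [49.5 kHz, 199 kHz]: 84.5 kHz, 86.5 kHz, 141.5 kHz, 143.5 kHz, 198.5 kHz.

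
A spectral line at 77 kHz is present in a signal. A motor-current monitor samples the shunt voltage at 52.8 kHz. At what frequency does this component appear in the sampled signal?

24.2 kHz

77 kHz mod fs = 24.2 kHz.
24.2 kHz ≤ fs/2 = 26.4 kHz, appears at 24.2 kHz.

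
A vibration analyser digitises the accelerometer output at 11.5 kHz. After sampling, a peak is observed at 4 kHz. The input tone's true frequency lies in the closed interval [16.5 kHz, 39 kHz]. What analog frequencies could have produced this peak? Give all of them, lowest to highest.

Frequencies that alias to 4 kHz are k·fs ± 4 kHz for integer k ≥ 0.
k=0: 4 kHz.
k=1: 7.5 kHz, 15.5 kHz.
k=2: 19 kHz, 27 kHz.
k=3: 30.5 kHz, 38.5 kHz.
k=4: 42 kHz, 50 kHz.
Within [16.5 kHz, 39 kHz]: 19 kHz, 27 kHz, 30.5 kHz, 38.5 kHz.

19 kHz, 27 kHz, 30.5 kHz, 38.5 kHz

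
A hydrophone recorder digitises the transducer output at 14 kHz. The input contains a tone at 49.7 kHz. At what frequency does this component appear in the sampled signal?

49.7 kHz mod fs = 7.7 kHz.
7.7 kHz > fs/2 = 7 kHz, folds to fs − 7.7 kHz = 6.3 kHz.

6.3 kHz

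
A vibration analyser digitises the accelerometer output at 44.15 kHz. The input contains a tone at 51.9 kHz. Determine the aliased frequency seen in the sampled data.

51.9 kHz mod fs = 7.75 kHz.
7.75 kHz ≤ fs/2 = 22.075 kHz, appears at 7.75 kHz.

7.75 kHz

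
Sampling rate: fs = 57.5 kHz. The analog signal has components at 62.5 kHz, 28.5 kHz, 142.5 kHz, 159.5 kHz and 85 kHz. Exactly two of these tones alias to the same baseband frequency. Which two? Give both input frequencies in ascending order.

85 kHz, 142.5 kHz

fs/2 = 28.75 kHz.
62.5 kHz mod fs = 5 kHz.
5 kHz ≤ fs/2 = 28.75 kHz, appears at 5 kHz.
28.5 kHz ≤ fs/2 = 28.75 kHz, passes unchanged.
142.5 kHz mod fs = 27.5 kHz.
27.5 kHz ≤ fs/2 = 28.75 kHz, appears at 27.5 kHz.
159.5 kHz mod fs = 44.5 kHz.
44.5 kHz > fs/2 = 28.75 kHz, folds to fs − 44.5 kHz = 13 kHz.
85 kHz mod fs = 27.5 kHz.
27.5 kHz ≤ fs/2 = 28.75 kHz, appears at 27.5 kHz.
85 kHz and 142.5 kHz both map to 27.5 kHz.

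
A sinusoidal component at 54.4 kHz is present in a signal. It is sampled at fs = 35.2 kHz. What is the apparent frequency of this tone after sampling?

54.4 kHz mod fs = 19.2 kHz.
19.2 kHz > fs/2 = 17.6 kHz, folds to fs − 19.2 kHz = 16 kHz.

16 kHz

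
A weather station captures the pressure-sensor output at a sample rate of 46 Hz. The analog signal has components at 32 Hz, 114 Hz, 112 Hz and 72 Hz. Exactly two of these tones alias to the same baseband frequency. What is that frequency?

20 Hz

fs/2 = 23 Hz.
32 Hz > fs/2 = 23 Hz, folds to fs − 32 Hz = 14 Hz.
114 Hz mod fs = 22 Hz.
22 Hz ≤ fs/2 = 23 Hz, appears at 22 Hz.
112 Hz mod fs = 20 Hz.
20 Hz ≤ fs/2 = 23 Hz, appears at 20 Hz.
72 Hz mod fs = 26 Hz.
26 Hz > fs/2 = 23 Hz, folds to fs − 26 Hz = 20 Hz.
72 Hz and 112 Hz both map to 20 Hz.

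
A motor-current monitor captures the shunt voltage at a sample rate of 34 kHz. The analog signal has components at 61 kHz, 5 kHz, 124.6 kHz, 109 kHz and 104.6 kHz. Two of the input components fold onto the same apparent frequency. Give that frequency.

7 kHz

fs/2 = 17 kHz.
61 kHz mod fs = 27 kHz.
27 kHz > fs/2 = 17 kHz, folds to fs − 27 kHz = 7 kHz.
5 kHz ≤ fs/2 = 17 kHz, passes unchanged.
124.6 kHz mod fs = 22.6 kHz.
22.6 kHz > fs/2 = 17 kHz, folds to fs − 22.6 kHz = 11.4 kHz.
109 kHz mod fs = 7 kHz.
7 kHz ≤ fs/2 = 17 kHz, appears at 7 kHz.
104.6 kHz mod fs = 2.6 kHz.
2.6 kHz ≤ fs/2 = 17 kHz, appears at 2.6 kHz.
61 kHz and 109 kHz both map to 7 kHz.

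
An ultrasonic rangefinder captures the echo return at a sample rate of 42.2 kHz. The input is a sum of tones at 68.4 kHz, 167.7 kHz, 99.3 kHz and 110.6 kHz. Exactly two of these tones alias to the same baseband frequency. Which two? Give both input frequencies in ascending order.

fs/2 = 21.1 kHz.
68.4 kHz mod fs = 26.2 kHz.
26.2 kHz > fs/2 = 21.1 kHz, folds to fs − 26.2 kHz = 16 kHz.
167.7 kHz mod fs = 41.1 kHz.
41.1 kHz > fs/2 = 21.1 kHz, folds to fs − 41.1 kHz = 1.1 kHz.
99.3 kHz mod fs = 14.9 kHz.
14.9 kHz ≤ fs/2 = 21.1 kHz, appears at 14.9 kHz.
110.6 kHz mod fs = 26.2 kHz.
26.2 kHz > fs/2 = 21.1 kHz, folds to fs − 26.2 kHz = 16 kHz.
68.4 kHz and 110.6 kHz both map to 16 kHz.

68.4 kHz, 110.6 kHz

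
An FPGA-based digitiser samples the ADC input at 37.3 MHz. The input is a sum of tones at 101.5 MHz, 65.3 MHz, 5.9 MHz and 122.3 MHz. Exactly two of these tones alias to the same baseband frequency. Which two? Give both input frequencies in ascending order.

101.5 MHz, 122.3 MHz

fs/2 = 18.65 MHz.
101.5 MHz mod fs = 26.9 MHz.
26.9 MHz > fs/2 = 18.65 MHz, folds to fs − 26.9 MHz = 10.4 MHz.
65.3 MHz mod fs = 28 MHz.
28 MHz > fs/2 = 18.65 MHz, folds to fs − 28 MHz = 9.3 MHz.
5.9 MHz ≤ fs/2 = 18.65 MHz, passes unchanged.
122.3 MHz mod fs = 10.4 MHz.
10.4 MHz ≤ fs/2 = 18.65 MHz, appears at 10.4 MHz.
101.5 MHz and 122.3 MHz both map to 10.4 MHz.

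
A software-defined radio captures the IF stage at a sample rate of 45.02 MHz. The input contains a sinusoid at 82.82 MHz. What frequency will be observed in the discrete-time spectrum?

82.82 MHz mod fs = 37.8 MHz.
37.8 MHz > fs/2 = 22.51 MHz, folds to fs − 37.8 MHz = 7.22 MHz.

7.22 MHz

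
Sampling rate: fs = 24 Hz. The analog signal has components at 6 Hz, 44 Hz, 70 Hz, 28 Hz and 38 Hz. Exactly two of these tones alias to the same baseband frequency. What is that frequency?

4 Hz

fs/2 = 12 Hz.
6 Hz ≤ fs/2 = 12 Hz, passes unchanged.
44 Hz mod fs = 20 Hz.
20 Hz > fs/2 = 12 Hz, folds to fs − 20 Hz = 4 Hz.
70 Hz mod fs = 22 Hz.
22 Hz > fs/2 = 12 Hz, folds to fs − 22 Hz = 2 Hz.
28 Hz mod fs = 4 Hz.
4 Hz ≤ fs/2 = 12 Hz, appears at 4 Hz.
38 Hz mod fs = 14 Hz.
14 Hz > fs/2 = 12 Hz, folds to fs − 14 Hz = 10 Hz.
28 Hz and 44 Hz both map to 4 Hz.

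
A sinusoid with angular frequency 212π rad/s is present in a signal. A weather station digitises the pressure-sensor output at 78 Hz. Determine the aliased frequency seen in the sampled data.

ω = 212π rad/s → f = ω/(2π) = 106 Hz.
106 Hz mod fs = 28 Hz.
28 Hz ≤ fs/2 = 39 Hz, appears at 28 Hz.

28 Hz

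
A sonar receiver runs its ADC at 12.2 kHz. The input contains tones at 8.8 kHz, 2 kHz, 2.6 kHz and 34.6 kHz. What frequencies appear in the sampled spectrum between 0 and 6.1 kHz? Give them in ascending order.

2 kHz, 2.6 kHz, 3.4 kHz

fs/2 = 6.1 kHz.
8.8 kHz > fs/2 = 6.1 kHz, folds to fs − 8.8 kHz = 3.4 kHz.
2 kHz ≤ fs/2 = 6.1 kHz, passes unchanged.
2.6 kHz ≤ fs/2 = 6.1 kHz, passes unchanged.
34.6 kHz mod fs = 10.2 kHz.
10.2 kHz > fs/2 = 6.1 kHz, folds to fs − 10.2 kHz = 2 kHz.
Distinct values: {2 kHz, 2.6 kHz, 3.4 kHz}.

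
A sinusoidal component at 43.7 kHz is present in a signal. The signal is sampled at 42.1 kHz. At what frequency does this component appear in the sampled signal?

43.7 kHz mod fs = 1.6 kHz.
1.6 kHz ≤ fs/2 = 21.05 kHz, appears at 1.6 kHz.

1.6 kHz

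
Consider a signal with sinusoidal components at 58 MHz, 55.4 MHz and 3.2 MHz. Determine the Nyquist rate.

Highest-frequency component: 58 MHz.
Nyquist rate = 2 × 58 MHz = 116 MHz.

116 MHz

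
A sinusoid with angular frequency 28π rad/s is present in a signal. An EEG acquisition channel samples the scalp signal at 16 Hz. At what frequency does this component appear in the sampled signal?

ω = 28π rad/s → f = ω/(2π) = 14 Hz.
14 Hz > fs/2 = 8 Hz, folds to fs − 14 Hz = 2 Hz.

2 Hz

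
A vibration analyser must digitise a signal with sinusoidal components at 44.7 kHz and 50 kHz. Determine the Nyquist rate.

100 kHz

Highest-frequency component: 50 kHz.
Nyquist rate = 2 × 50 kHz = 100 kHz.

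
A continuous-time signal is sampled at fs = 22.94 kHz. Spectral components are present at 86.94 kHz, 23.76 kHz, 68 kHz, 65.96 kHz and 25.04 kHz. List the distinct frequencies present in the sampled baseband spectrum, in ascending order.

0.82 kHz, 2.1 kHz, 2.86 kHz, 4.82 kHz

fs/2 = 11.47 kHz.
86.94 kHz mod fs = 18.12 kHz.
18.12 kHz > fs/2 = 11.47 kHz, folds to fs − 18.12 kHz = 4.82 kHz.
23.76 kHz mod fs = 0.82 kHz.
0.82 kHz ≤ fs/2 = 11.47 kHz, appears at 0.82 kHz.
68 kHz mod fs = 22.12 kHz.
22.12 kHz > fs/2 = 11.47 kHz, folds to fs − 22.12 kHz = 0.82 kHz.
65.96 kHz mod fs = 20.08 kHz.
20.08 kHz > fs/2 = 11.47 kHz, folds to fs − 20.08 kHz = 2.86 kHz.
25.04 kHz mod fs = 2.1 kHz.
2.1 kHz ≤ fs/2 = 11.47 kHz, appears at 2.1 kHz.
Distinct values: {0.82 kHz, 2.1 kHz, 2.86 kHz, 4.82 kHz}.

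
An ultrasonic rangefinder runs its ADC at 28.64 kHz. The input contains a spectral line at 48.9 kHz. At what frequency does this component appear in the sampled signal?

8.38 kHz

48.9 kHz mod fs = 20.26 kHz.
20.26 kHz > fs/2 = 14.32 kHz, folds to fs − 20.26 kHz = 8.38 kHz.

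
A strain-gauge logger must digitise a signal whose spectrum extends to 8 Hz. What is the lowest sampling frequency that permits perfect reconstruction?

16 Hz

Nyquist rate = 2 × 8 Hz = 16 Hz.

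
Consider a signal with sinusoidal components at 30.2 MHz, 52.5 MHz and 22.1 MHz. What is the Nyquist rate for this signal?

105 MHz

Highest-frequency component: 52.5 MHz.
Nyquist rate = 2 × 52.5 MHz = 105 MHz.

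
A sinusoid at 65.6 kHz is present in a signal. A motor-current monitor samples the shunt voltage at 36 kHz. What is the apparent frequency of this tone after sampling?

6.4 kHz

65.6 kHz mod fs = 29.6 kHz.
29.6 kHz > fs/2 = 18 kHz, folds to fs − 29.6 kHz = 6.4 kHz.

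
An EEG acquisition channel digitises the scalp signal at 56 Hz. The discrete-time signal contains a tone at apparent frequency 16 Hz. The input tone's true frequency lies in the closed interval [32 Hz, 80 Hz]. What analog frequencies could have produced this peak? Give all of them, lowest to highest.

Frequencies that alias to 16 Hz are k·fs ± 16 Hz for integer k ≥ 0.
k=0: 16 Hz.
k=1: 40 Hz, 72 Hz.
k=2: 96 Hz, 128 Hz.
Within [32 Hz, 80 Hz]: 40 Hz, 72 Hz.

40 Hz, 72 Hz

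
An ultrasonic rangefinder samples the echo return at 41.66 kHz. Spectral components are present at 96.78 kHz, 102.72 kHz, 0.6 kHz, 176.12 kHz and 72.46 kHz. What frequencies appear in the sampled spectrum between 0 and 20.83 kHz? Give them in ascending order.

0.6 kHz, 9.48 kHz, 10.86 kHz, 13.46 kHz, 19.4 kHz

fs/2 = 20.83 kHz.
96.78 kHz mod fs = 13.46 kHz.
13.46 kHz ≤ fs/2 = 20.83 kHz, appears at 13.46 kHz.
102.72 kHz mod fs = 19.4 kHz.
19.4 kHz ≤ fs/2 = 20.83 kHz, appears at 19.4 kHz.
0.6 kHz ≤ fs/2 = 20.83 kHz, passes unchanged.
176.12 kHz mod fs = 9.48 kHz.
9.48 kHz ≤ fs/2 = 20.83 kHz, appears at 9.48 kHz.
72.46 kHz mod fs = 30.8 kHz.
30.8 kHz > fs/2 = 20.83 kHz, folds to fs − 30.8 kHz = 10.86 kHz.
Distinct values: {0.6 kHz, 9.48 kHz, 10.86 kHz, 13.46 kHz, 19.4 kHz}.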